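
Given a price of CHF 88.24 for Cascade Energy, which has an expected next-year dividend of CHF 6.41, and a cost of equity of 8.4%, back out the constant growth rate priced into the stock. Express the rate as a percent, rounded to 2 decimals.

1.14%

From P₀ = D₁/(r − g), the implied growth is g = r − D₁/P₀.
g = 0.084 − 6.41/88.24 = 0.084 − 0.07264 = 0.01136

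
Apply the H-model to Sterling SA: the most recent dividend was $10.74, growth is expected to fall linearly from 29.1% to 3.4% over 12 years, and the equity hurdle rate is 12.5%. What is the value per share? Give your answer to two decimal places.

$304.02

H-model: P₀ = D₀[(1+g_L) + H(g_S−g_L)]/(r−g_L), with H = 12/2 = 6.
P₀ = 10.74 × [(1+0.034) + 6×(0.291−0.034)] / (0.125−0.034)
   = 10.74 × 2.5760 / 0.091 = 304.0246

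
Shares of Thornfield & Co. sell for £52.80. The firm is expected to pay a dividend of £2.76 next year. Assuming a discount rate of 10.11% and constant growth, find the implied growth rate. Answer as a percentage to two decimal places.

4.88%

From P₀ = D₁/(r − g), the implied growth is g = r − D₁/P₀.
g = 0.1011 − 2.76/52.80 = 0.1011 − 0.05227 = 0.04883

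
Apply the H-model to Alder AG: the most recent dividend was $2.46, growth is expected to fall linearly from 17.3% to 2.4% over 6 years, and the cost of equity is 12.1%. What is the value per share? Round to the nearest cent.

H-model: P₀ = D₀[(1+g_L) + H(g_S−g_L)]/(r−g_L), with H = 6/2 = 3.
P₀ = 2.46 × [(1+0.024) + 3×(0.173−0.024)] / (0.121−0.024)
   = 2.46 × 1.4710 / 0.097 = 37.3058

$37.31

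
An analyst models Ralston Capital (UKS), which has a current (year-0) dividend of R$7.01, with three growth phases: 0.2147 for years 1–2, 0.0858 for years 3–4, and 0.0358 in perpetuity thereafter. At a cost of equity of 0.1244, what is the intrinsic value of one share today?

R$120.47

Three-stage DDM. Project D₁…D_4; terminal Gordon value at t=4 with g = 0.0358; discount at r = 0.1244.
D_1 = 8.5150
D_2 = 10.3432
D_3 = 11.2307
D_4 = 12.1943
TV_4 = 12.6308/(0.1244−0.0358) = 142.5601
P₀ = Σ Dₜ/(1+r)ᵗ + TV_4/(1+r)^4 = 120.4732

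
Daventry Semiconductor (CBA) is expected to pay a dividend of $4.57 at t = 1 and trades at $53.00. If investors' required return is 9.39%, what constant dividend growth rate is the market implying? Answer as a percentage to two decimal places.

0.77%

From P₀ = D₁/(r − g), the implied growth is g = r − D₁/P₀.
g = 0.0939 − 4.57/53.00 = 0.0939 − 0.08623 = 0.00767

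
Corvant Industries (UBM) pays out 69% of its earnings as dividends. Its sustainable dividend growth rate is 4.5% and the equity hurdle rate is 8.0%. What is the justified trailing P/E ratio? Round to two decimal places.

Justified trailing P/E = b(1+g)/(r−g) = 0.69×(1+0.045)/(0.08−0.045) = 20.6014

20.60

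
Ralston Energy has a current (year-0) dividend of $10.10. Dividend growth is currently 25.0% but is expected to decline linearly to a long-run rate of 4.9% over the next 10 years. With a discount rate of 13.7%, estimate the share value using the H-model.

$235.74

H-model: P₀ = D₀[(1+g_L) + H(g_S−g_L)]/(r−g_L), with H = 10/2 = 5.
P₀ = 10.10 × [(1+0.049) + 5×(0.25−0.049)] / (0.137−0.049)
   = 10.10 × 2.0540 / 0.088 = 235.7432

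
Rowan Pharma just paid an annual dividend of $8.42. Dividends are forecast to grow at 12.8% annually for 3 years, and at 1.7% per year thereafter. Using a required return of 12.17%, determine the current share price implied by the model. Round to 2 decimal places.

$108.72

Two-stage DDM. Project D₁…D_3 at 0.128, terminal growth 0.017, discount at r = 0.1217.
D_1 = 9.4978
D_2 = 10.7135
D_3 = 12.0848
Terminal value at t=3: TV = D_4/(r−g) = 12.2902/(0.1217−0.017) = 117.3853
P₀ = 9.4978/(1+0.1217)^1 + 10.7135/(1+0.1217)^2 + 12.0848/(1+0.1217)^3 + 117.3853/(1+0.1217)^3 = 108.7180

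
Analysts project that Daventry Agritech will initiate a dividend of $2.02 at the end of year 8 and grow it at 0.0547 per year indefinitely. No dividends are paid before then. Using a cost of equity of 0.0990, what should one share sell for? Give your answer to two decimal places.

Deferred-dividend DDM. At t=7 the remaining stream is a growing perpetuity with first payment D_8 = 2.02.
V_7 = D_8/(r−g) = 2.02/(0.099−0.0547) = 45.5982
P₀ = V_7/(1+r)^7 = 45.5982/(1+0.099)^7 = 23.5485

$23.55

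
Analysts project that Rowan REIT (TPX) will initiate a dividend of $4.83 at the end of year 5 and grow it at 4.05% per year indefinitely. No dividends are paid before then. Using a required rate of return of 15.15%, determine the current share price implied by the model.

$24.75

Deferred-dividend DDM. At t=4 the remaining stream is a growing perpetuity with first payment D_5 = 4.83.
V_4 = D_5/(r−g) = 4.83/(0.1515−0.0405) = 43.5135
P₀ = V_4/(1+r)^4 = 43.5135/(1+0.1515)^4 = 24.7496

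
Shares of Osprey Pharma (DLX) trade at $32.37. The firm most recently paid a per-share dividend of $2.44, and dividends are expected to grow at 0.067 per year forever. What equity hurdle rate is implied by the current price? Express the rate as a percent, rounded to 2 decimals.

Rearranging the constant-growth DDM: r = D₁/P₀ + g.
D₁ = 2.44 × (1 + 0.067) = 2.6035.
r = 2.6035 / 32.37 + 0.067 = 0.08043 + 0.067 = 0.14743

14.74%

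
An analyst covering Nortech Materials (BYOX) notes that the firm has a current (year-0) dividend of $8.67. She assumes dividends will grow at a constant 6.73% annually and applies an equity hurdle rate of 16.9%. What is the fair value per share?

$90.99

Gordon growth model: P₀ = D₁/(r − g). D₁ = 8.67 × (1 + 0.0673) = 9.2535.
P₀ = 9.2535 / (0.169 − 0.0673) = 9.2535 / 0.1017 = 90.9881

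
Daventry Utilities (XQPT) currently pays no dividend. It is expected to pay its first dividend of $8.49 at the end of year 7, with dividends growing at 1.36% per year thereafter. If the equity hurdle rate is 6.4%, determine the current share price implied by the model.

Deferred-dividend DDM. At t=6 the remaining stream is a growing perpetuity with first payment D_7 = 8.49.
V_6 = D_7/(r−g) = 8.49/(0.064−0.0136) = 168.4524
P₀ = V_6/(1+r)^6 = 168.4524/(1+0.064)^6 = 116.0987

$116.10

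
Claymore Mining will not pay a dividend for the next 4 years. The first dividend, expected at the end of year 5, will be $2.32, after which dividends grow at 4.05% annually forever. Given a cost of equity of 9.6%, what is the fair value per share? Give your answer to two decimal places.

$28.97

Deferred-dividend DDM. At t=4 the remaining stream is a growing perpetuity with first payment D_5 = 2.32.
V_4 = D_5/(r−g) = 2.32/(0.096−0.0405) = 41.8018
P₀ = V_4/(1+r)^4 = 41.8018/(1+0.096)^4 = 28.9703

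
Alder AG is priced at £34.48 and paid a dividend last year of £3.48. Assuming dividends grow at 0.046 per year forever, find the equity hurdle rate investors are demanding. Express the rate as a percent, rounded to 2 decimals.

Rearranging the constant-growth DDM: r = D₁/P₀ + g.
D₁ = 3.48 × (1 + 0.046) = 3.6401.
r = 3.6401 / 34.48 + 0.046 = 0.10557 + 0.046 = 0.15157

15.16%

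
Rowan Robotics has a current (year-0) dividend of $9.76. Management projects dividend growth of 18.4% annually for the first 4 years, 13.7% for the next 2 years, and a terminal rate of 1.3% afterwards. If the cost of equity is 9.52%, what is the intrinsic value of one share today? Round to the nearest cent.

Three-stage DDM. Project D₁…D_6; terminal Gordon value at t=6 with g = 0.013; discount at r = 0.0952.
D_1 = 11.5558
D_2 = 13.6821
D_3 = 16.1996
D_4 = 19.1804
D_5 = 21.8081
D_6 = 24.7958
TV_6 = 25.1181/(0.0952−0.013) = 305.5731
P₀ = Σ Dₜ/(1+r)ᵗ + TV_6/(1+r)^6 = 252.9046

$252.90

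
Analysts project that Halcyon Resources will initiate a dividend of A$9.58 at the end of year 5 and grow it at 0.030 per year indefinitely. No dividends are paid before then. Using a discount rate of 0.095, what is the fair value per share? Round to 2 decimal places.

Deferred-dividend DDM. At t=4 the remaining stream is a growing perpetuity with first payment D_5 = 9.58.
V_4 = D_5/(r−g) = 9.58/(0.095−0.03) = 147.3846
P₀ = V_4/(1+r)^4 = 147.3846/(1+0.095)^4 = 102.5169

A$102.52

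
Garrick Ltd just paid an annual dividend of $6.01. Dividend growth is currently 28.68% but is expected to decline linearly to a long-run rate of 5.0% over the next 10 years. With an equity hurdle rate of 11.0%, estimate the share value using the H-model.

$223.77

H-model: P₀ = D₀[(1+g_L) + H(g_S−g_L)]/(r−g_L), with H = 10/2 = 5.
P₀ = 6.01 × [(1+0.05) + 5×(0.2868−0.05)] / (0.11−0.05)
   = 6.01 × 2.2340 / 0.06 = 223.7723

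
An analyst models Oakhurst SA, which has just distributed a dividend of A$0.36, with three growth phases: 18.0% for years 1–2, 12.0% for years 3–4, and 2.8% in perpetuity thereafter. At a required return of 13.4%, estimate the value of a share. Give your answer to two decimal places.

A$5.22

Three-stage DDM. Project D₁…D_4; terminal Gordon value at t=4 with g = 0.028; discount at r = 0.134.
D_1 = 0.4248
D_2 = 0.5013
D_3 = 0.5614
D_4 = 0.6288
TV_4 = 0.6464/(0.134−0.028) = 6.0980
P₀ = Σ Dₜ/(1+r)ᵗ + TV_4/(1+r)^4 = 5.2172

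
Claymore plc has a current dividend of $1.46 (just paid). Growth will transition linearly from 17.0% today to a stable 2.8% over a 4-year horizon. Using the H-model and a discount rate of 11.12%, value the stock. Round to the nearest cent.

H-model: P₀ = D₀[(1+g_L) + H(g_S−g_L)]/(r−g_L), with H = 4/2 = 2.
P₀ = 1.46 × [(1+0.028) + 2×(0.17−0.028)] / (0.1112−0.028)
   = 1.46 × 1.3120 / 0.0832 = 23.0231

$23.02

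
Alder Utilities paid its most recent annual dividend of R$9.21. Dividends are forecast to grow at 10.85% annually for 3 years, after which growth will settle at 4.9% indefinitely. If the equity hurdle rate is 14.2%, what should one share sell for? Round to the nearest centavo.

Two-stage DDM. Project D₁…D_3 at 0.1085, terminal growth 0.049, discount at r = 0.142.
D_1 = 10.2093
D_2 = 11.3170
D_3 = 12.5449
Terminal value at t=3: TV = D_4/(r−g) = 13.1596/(0.142−0.049) = 141.5009
P₀ = 10.2093/(1+0.142)^1 + 11.3170/(1+0.142)^2 + 12.5449/(1+0.142)^3 + 141.5009/(1+0.142)^3 = 121.0486

R$121.05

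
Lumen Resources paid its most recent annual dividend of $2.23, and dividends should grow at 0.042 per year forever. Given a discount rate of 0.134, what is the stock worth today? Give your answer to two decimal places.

Gordon growth model: P₀ = D₁/(r − g). D₁ = 2.23 × (1 + 0.042) = 2.3237.
P₀ = 2.3237 / (0.134 − 0.042) = 2.3237 / 0.092 = 25.2572

$25.26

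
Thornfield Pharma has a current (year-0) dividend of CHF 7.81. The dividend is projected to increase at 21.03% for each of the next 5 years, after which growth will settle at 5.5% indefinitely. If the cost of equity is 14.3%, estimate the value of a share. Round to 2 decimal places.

Two-stage DDM. Project D₁…D_5 at 0.2103, terminal growth 0.055, discount at r = 0.143.
D_1 = 9.4524
D_2 = 11.4403
D_3 = 13.8462
D_4 = 16.7580
D_5 = 20.2823
Terminal value at t=5: TV = D_6/(r−g) = 21.3978/(0.143−0.055) = 243.1566
P₀ = 9.4524/(1+0.143)^1 + 11.4403/(1+0.143)^2 + 13.8462/(1+0.143)^3 + 16.7580/(1+0.143)^4 + 20.2823/(1+0.143)^5 + 243.1566/(1+0.143)^5 = 171.1531

CHF 171.15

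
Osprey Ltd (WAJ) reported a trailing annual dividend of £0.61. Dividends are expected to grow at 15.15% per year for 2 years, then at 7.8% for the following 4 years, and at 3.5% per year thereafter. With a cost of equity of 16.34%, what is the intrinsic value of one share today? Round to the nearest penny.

Three-stage DDM. Project D₁…D_6; terminal Gordon value at t=6 with g = 0.035; discount at r = 0.1634.
D_1 = 0.7024
D_2 = 0.8088
D_3 = 0.8719
D_4 = 0.9399
D_5 = 1.0132
D_6 = 1.0923
TV_6 = 1.1305/(0.1634−0.035) = 8.8046
P₀ = Σ Dₜ/(1+r)ᵗ + TV_6/(1+r)^6 = 6.7349

£6.73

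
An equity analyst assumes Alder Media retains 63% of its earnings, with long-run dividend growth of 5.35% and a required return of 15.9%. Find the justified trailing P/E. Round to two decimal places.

3.69

Payout ratio b = 1 − 0.63 = 0.37.
Justified trailing P/E = b(1+g)/(r−g) = 0.37×(1+0.0535)/(0.159−0.0535) = 3.6947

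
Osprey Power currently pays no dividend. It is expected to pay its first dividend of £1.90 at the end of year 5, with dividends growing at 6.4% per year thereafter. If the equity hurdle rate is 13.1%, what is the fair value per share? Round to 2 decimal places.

£17.33

Deferred-dividend DDM. At t=4 the remaining stream is a growing perpetuity with first payment D_5 = 1.90.
V_4 = D_5/(r−g) = 1.90/(0.131−0.064) = 28.3582
P₀ = V_4/(1+r)^4 = 28.3582/(1+0.131)^4 = 17.3312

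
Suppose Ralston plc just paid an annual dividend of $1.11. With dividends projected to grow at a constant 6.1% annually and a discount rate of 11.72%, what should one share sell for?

$20.96

Gordon growth model: P₀ = D₁/(r − g). D₁ = 1.11 × (1 + 0.061) = 1.1777.
P₀ = 1.1777 / (0.1172 − 0.061) = 1.1777 / 0.0562 = 20.9557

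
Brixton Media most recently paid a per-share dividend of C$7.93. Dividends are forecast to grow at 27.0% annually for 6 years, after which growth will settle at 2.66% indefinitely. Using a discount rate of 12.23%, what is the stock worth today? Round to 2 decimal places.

Two-stage DDM. Project D₁…D_6 at 0.27, terminal growth 0.0266, discount at r = 0.1223.
D_1 = 10.0711
D_2 = 12.7903
D_3 = 16.2437
D_4 = 20.6295
D_5 = 26.1994
D_6 = 33.2733
Terminal value at t=6: TV = D_7/(r−g) = 34.1583/(0.1223−0.0266) = 356.9315
P₀ = 10.0711/(1+0.1223)^1 + 12.7903/(1+0.1223)^2 + 16.2437/(1+0.1223)^3 + 20.6295/(1+0.1223)^4 + 26.1994/(1+0.1223)^5 + 33.2733/(1+0.1223)^6 + 356.9315/(1+0.1223)^6 = 253.6085

C$253.61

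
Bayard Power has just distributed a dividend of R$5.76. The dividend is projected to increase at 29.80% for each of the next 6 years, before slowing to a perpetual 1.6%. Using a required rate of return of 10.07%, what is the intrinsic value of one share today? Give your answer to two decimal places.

Two-stage DDM. Project D₁…D_6 at 0.298, terminal growth 0.016, discount at r = 0.1007.
D_1 = 7.4765
D_2 = 9.7045
D_3 = 12.5964
D_4 = 16.3501
D_5 = 21.2225
D_6 = 27.5468
Terminal value at t=6: TV = D_7/(r−g) = 27.9875/(0.1007−0.016) = 330.4311
P₀ = 7.4765/(1+0.1007)^1 + 9.7045/(1+0.1007)^2 + 12.5964/(1+0.1007)^3 + 16.3501/(1+0.1007)^4 + 21.2225/(1+0.1007)^5 + 27.5468/(1+0.1007)^6 + 330.4311/(1+0.1007)^6 = 249.8223

R$249.82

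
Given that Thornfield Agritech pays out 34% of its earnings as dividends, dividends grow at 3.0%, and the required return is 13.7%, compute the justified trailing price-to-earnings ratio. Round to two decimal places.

3.27

Justified trailing P/E = b(1+g)/(r−g) = 0.34×(1+0.03)/(0.137−0.03) = 3.2729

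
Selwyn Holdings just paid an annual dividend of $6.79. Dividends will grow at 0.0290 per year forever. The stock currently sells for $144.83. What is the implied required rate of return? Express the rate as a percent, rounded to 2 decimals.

7.72%

Rearranging the constant-growth DDM: r = D₁/P₀ + g.
D₁ = 6.79 × (1 + 0.029) = 6.9869.
r = 6.9869 / 144.83 + 0.029 = 0.04824 + 0.029 = 0.07724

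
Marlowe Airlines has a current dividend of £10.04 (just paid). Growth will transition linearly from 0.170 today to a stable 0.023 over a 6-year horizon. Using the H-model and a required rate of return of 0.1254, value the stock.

£143.54

H-model: P₀ = D₀[(1+g_L) + H(g_S−g_L)]/(r−g_L), with H = 6/2 = 3.
P₀ = 10.04 × [(1+0.023) + 3×(0.17−0.023)] / (0.1254−0.023)
   = 10.04 × 1.4640 / 0.1024 = 143.5406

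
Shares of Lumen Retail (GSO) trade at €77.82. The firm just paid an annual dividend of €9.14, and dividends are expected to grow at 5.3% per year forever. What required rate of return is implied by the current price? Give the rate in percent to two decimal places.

17.67%

Rearranging the constant-growth DDM: r = D₁/P₀ + g.
D₁ = 9.14 × (1 + 0.053) = 9.6244.
r = 9.6244 / 77.82 + 0.053 = 0.12368 + 0.053 = 0.17668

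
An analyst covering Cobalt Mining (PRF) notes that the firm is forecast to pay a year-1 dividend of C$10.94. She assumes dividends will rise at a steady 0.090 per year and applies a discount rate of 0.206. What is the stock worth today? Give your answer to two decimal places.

C$94.31

Gordon growth model: P₀ = D₁/(r − g), with D₁ = 10.94 given directly.
P₀ = 10.9400 / (0.206 − 0.09) = 10.9400 / 0.116 = 94.3103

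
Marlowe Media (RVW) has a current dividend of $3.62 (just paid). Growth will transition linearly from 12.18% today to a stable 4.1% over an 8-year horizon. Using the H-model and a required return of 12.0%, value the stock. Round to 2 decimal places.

H-model: P₀ = D₀[(1+g_L) + H(g_S−g_L)]/(r−g_L), with H = 8/2 = 4.
P₀ = 3.62 × [(1+0.041) + 4×(0.1218−0.041)] / (0.12−0.041)
   = 3.62 × 1.3642 / 0.079 = 62.5114

$62.51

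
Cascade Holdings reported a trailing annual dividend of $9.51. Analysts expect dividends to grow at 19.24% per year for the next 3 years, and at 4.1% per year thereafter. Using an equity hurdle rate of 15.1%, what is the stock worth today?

Two-stage DDM. Project D₁…D_3 at 0.1924, terminal growth 0.041, discount at r = 0.151.
D_1 = 11.3397
D_2 = 13.5215
D_3 = 16.1230
Terminal value at t=3: TV = D_4/(r−g) = 16.7841/(0.151−0.041) = 152.5824
P₀ = 11.3397/(1+0.151)^1 + 13.5215/(1+0.151)^2 + 16.1230/(1+0.151)^3 + 152.5824/(1+0.151)^3 = 130.6962

$130.70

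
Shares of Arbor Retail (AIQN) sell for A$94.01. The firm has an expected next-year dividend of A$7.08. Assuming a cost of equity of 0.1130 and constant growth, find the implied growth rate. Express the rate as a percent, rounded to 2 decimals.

3.77%

From P₀ = D₁/(r − g), the implied growth is g = r − D₁/P₀.
g = 0.113 − 7.08/94.01 = 0.113 − 0.07531 = 0.03769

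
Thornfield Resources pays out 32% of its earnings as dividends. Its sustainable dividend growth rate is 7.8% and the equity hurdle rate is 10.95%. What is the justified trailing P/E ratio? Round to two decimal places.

Justified trailing P/E = b(1+g)/(r−g) = 0.32×(1+0.078)/(0.1095−0.078) = 10.9511

10.95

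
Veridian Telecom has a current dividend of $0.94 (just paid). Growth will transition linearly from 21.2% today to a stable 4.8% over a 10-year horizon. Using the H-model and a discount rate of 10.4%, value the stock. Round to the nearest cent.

H-model: P₀ = D₀[(1+g_L) + H(g_S−g_L)]/(r−g_L), with H = 10/2 = 5.
P₀ = 0.94 × [(1+0.048) + 5×(0.212−0.048)] / (0.104−0.048)
   = 0.94 × 1.8680 / 0.056 = 31.3557

$31.36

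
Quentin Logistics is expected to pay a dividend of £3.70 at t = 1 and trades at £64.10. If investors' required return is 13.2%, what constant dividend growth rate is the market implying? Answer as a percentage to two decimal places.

7.43%

From P₀ = D₁/(r − g), the implied growth is g = r − D₁/P₀.
g = 0.132 − 3.70/64.10 = 0.132 − 0.05772 = 0.07428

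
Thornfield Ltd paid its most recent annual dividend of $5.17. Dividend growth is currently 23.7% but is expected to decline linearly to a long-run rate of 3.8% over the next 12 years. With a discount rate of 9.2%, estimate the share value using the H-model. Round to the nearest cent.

H-model: P₀ = D₀[(1+g_L) + H(g_S−g_L)]/(r−g_L), with H = 12/2 = 6.
P₀ = 5.17 × [(1+0.038) + 6×(0.237−0.038)] / (0.092−0.038)
   = 5.17 × 2.2320 / 0.054 = 213.6933

$213.69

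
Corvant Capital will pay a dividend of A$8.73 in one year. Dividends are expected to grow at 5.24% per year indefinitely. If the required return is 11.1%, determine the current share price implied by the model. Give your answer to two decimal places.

A$148.98

Gordon growth model: P₀ = D₁/(r − g), with D₁ = 8.73 given directly.
P₀ = 8.7300 / (0.111 − 0.0524) = 8.7300 / 0.0586 = 148.9761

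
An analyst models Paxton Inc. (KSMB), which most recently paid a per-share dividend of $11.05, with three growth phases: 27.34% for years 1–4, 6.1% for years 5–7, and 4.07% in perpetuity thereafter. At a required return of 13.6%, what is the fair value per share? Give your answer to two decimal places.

$260.23

Three-stage DDM. Project D₁…D_7; terminal Gordon value at t=7 with g = 0.0407; discount at r = 0.136.
D_1 = 14.0711
D_2 = 17.9181
D_3 = 22.8169
D_4 = 29.0551
D_5 = 30.8274
D_6 = 32.7079
D_7 = 34.7031
TV_7 = 36.1155/(0.136−0.0407) = 378.9662
P₀ = Σ Dₜ/(1+r)ᵗ + TV_7/(1+r)^7 = 260.2309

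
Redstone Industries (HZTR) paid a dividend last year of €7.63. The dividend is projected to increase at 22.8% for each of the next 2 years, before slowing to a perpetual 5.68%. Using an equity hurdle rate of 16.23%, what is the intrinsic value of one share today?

Two-stage DDM. Project D₁…D_2 at 0.228, terminal growth 0.0568, discount at r = 0.1623.
D_1 = 9.3696
D_2 = 11.5059
Terminal value at t=2: TV = D_3/(r−g) = 12.1595/(0.1623−0.0568) = 115.2555
P₀ = 9.3696/(1+0.1623)^1 + 11.5059/(1+0.1623)^2 + 115.2555/(1+0.1623)^2 = 101.8932

€101.89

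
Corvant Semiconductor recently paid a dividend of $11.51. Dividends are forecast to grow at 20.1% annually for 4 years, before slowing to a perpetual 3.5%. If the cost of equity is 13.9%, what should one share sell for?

Two-stage DDM. Project D₁…D_4 at 0.201, terminal growth 0.035, discount at r = 0.139.
D_1 = 13.8235
D_2 = 16.6020
D_3 = 19.9390
D_4 = 23.9468
Terminal value at t=4: TV = D_5/(r−g) = 24.7849/(0.139−0.035) = 238.3166
P₀ = 13.8235/(1+0.139)^1 + 16.6020/(1+0.139)^2 + 19.9390/(1+0.139)^3 + 23.9468/(1+0.139)^4 + 238.3166/(1+0.139)^4 = 194.2545

$194.25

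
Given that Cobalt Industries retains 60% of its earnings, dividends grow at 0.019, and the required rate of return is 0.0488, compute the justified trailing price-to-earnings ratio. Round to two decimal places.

Payout ratio b = 1 − 0.60 = 0.40.
Justified trailing P/E = b(1+g)/(r−g) = 0.40×(1+0.019)/(0.0488−0.019) = 13.6779

13.68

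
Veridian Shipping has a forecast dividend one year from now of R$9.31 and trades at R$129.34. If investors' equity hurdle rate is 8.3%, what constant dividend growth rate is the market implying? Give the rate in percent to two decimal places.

From P₀ = D₁/(r − g), the implied growth is g = r − D₁/P₀.
g = 0.083 − 9.31/129.34 = 0.083 − 0.07198 = 0.01102

1.10%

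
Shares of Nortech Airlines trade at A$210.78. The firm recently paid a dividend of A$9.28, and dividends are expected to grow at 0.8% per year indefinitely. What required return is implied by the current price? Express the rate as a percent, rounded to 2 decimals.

Rearranging the constant-growth DDM: r = D₁/P₀ + g.
D₁ = 9.28 × (1 + 0.008) = 9.3542.
r = 9.3542 / 210.78 + 0.008 = 0.04438 + 0.008 = 0.05238

5.24%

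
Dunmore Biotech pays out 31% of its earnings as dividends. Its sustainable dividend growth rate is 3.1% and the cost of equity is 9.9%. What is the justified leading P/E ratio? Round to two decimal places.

Justified leading P/E = b/(r−g) = 0.31/(0.099−0.031) = 4.5588

4.56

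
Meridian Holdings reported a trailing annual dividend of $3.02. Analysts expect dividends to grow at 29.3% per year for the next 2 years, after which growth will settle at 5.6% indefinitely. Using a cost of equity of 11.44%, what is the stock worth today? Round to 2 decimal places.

Two-stage DDM. Project D₁…D_2 at 0.293, terminal growth 0.056, discount at r = 0.1144.
D_1 = 3.9049
D_2 = 5.0490
Terminal value at t=2: TV = D_3/(r−g) = 5.3317/(0.1144−0.056) = 91.2967
P₀ = 3.9049/(1+0.1144)^1 + 5.0490/(1+0.1144)^2 + 91.2967/(1+0.1144)^2 = 81.0840

$81.08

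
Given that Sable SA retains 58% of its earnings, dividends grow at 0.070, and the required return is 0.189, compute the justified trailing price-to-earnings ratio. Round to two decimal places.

3.78

Payout ratio b = 1 − 0.58 = 0.42.
Justified trailing P/E = b(1+g)/(r−g) = 0.42×(1+0.07)/(0.189−0.07) = 3.7765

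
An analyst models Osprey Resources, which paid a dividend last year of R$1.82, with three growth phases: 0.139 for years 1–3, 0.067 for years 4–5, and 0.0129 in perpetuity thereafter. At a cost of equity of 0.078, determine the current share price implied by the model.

Three-stage DDM. Project D₁…D_5; terminal Gordon value at t=5 with g = 0.0129; discount at r = 0.078.
D_1 = 2.0730
D_2 = 2.3611
D_3 = 2.6893
D_4 = 2.8695
D_5 = 3.0618
TV_5 = 3.1013/(0.078−0.0129) = 47.6384
P₀ = Σ Dₜ/(1+r)ᵗ + TV_5/(1+r)^5 = 43.0534

R$43.05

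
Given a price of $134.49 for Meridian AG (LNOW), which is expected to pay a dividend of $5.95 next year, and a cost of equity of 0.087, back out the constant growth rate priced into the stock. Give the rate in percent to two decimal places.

From P₀ = D₁/(r − g), the implied growth is g = r − D₁/P₀.
g = 0.087 − 5.95/134.49 = 0.087 − 0.04424 = 0.04276

4.28%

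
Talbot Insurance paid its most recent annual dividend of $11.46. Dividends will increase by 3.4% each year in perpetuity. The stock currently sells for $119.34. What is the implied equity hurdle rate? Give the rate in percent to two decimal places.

Rearranging the constant-growth DDM: r = D₁/P₀ + g.
D₁ = 11.46 × (1 + 0.034) = 11.8496.
r = 11.8496 / 119.34 + 0.034 = 0.09929 + 0.034 = 0.13329

13.33%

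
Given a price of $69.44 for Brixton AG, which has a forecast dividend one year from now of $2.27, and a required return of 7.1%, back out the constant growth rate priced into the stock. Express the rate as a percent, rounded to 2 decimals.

3.83%

From P₀ = D₁/(r − g), the implied growth is g = r − D₁/P₀.
g = 0.071 − 2.27/69.44 = 0.071 − 0.03269 = 0.03831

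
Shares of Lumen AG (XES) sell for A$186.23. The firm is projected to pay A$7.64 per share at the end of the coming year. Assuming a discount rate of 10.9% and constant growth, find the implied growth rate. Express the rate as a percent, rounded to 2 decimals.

From P₀ = D₁/(r − g), the implied growth is g = r − D₁/P₀.
g = 0.109 − 7.64/186.23 = 0.109 − 0.04102 = 0.06798

6.80%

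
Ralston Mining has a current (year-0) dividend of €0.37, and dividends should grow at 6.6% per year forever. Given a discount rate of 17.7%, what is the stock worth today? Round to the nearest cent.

Gordon growth model: P₀ = D₁/(r − g). D₁ = 0.37 × (1 + 0.066) = 0.3944.
P₀ = 0.3944 / (0.177 − 0.066) = 0.3944 / 0.111 = 3.5533

€3.55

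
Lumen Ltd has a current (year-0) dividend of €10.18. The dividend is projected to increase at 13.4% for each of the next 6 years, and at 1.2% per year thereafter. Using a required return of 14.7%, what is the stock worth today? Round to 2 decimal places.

€129.97

Two-stage DDM. Project D₁…D_6 at 0.134, terminal growth 0.012, discount at r = 0.147.
D_1 = 11.5441
D_2 = 13.0910
D_3 = 14.8452
D_4 = 16.8345
D_5 = 19.0903
D_6 = 21.6484
Terminal value at t=6: TV = D_7/(r−g) = 21.9082/(0.147−0.012) = 162.2829
P₀ = 11.5441/(1+0.147)^1 + 13.0910/(1+0.147)^2 + 14.8452/(1+0.147)^3 + 16.8345/(1+0.147)^4 + 19.0903/(1+0.147)^5 + 21.6484/(1+0.147)^6 + 162.2829/(1+0.147)^6 = 129.9699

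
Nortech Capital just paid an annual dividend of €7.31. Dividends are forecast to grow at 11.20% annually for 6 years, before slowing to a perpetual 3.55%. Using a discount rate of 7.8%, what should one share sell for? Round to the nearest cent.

Two-stage DDM. Project D₁…D_6 at 0.112, terminal growth 0.0355, discount at r = 0.078.
D_1 = 8.1287
D_2 = 9.0391
D_3 = 10.0515
D_4 = 11.1773
D_5 = 12.4291
D_6 = 13.8212
Terminal value at t=6: TV = D_7/(r−g) = 14.3119/(0.078−0.0355) = 336.7497
P₀ = 8.1287/(1+0.078)^1 + 9.0391/(1+0.078)^2 + 10.0515/(1+0.078)^3 + 11.1773/(1+0.078)^4 + 12.4291/(1+0.078)^5 + 13.8212/(1+0.078)^6 + 336.7497/(1+0.078)^6 = 263.5471

€263.55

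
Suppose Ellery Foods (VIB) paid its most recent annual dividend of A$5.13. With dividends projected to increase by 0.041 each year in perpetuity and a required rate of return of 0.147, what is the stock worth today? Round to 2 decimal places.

A$50.38

Gordon growth model: P₀ = D₁/(r − g). D₁ = 5.13 × (1 + 0.041) = 5.3403.
P₀ = 5.3403 / (0.147 − 0.041) = 5.3403 / 0.106 = 50.3805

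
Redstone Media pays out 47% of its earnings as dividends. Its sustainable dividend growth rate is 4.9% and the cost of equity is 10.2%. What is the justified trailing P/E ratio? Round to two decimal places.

Justified trailing P/E = b(1+g)/(r−g) = 0.47×(1+0.049)/(0.102−0.049) = 9.3025

9.30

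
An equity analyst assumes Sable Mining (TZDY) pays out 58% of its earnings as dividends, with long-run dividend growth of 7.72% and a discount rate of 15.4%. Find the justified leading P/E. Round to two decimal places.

Justified leading P/E = b/(r−g) = 0.58/(0.154−0.0772) = 7.5521

7.55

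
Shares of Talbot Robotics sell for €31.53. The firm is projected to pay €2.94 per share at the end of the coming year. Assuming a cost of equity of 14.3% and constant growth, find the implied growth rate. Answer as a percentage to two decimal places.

4.98%

From P₀ = D₁/(r − g), the implied growth is g = r − D₁/P₀.
g = 0.143 − 2.94/31.53 = 0.143 − 0.09324 = 0.04976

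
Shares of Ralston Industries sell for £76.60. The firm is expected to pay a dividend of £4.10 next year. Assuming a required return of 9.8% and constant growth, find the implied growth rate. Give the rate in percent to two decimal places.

4.45%

From P₀ = D₁/(r − g), the implied growth is g = r − D₁/P₀.
g = 0.098 − 4.10/76.60 = 0.098 − 0.05352 = 0.04448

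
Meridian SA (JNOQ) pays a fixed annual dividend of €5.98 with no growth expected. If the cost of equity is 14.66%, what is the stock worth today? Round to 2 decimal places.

€40.79

Zero-growth DDM (perpetuity): P₀ = D/r = 5.98 / 0.1466 = 40.7913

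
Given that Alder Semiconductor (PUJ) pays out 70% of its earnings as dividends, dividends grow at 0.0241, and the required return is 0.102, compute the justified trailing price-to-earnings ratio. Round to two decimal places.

9.20

Justified trailing P/E = b(1+g)/(r−g) = 0.70×(1+0.0241)/(0.102−0.0241) = 9.2024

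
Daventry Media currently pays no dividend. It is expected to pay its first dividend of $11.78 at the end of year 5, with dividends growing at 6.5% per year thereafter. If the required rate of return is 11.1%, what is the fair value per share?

$168.09

Deferred-dividend DDM. At t=4 the remaining stream is a growing perpetuity with first payment D_5 = 11.78.
V_4 = D_5/(r−g) = 11.78/(0.111−0.065) = 256.0870
P₀ = V_4/(1+r)^4 = 256.0870/(1+0.111)^4 = 168.0859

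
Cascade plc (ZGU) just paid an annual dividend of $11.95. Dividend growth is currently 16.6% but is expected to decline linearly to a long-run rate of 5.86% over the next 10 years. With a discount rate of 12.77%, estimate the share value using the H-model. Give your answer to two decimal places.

$275.94

H-model: P₀ = D₀[(1+g_L) + H(g_S−g_L)]/(r−g_L), with H = 10/2 = 5.
P₀ = 11.95 × [(1+0.0586) + 5×(0.166−0.0586)] / (0.1277−0.0586)
   = 11.95 × 1.5956 / 0.0691 = 275.9395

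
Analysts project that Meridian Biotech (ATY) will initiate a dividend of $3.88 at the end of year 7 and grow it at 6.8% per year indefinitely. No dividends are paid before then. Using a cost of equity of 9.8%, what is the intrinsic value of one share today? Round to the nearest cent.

Deferred-dividend DDM. At t=6 the remaining stream is a growing perpetuity with first payment D_7 = 3.88.
V_6 = D_7/(r−g) = 3.88/(0.098−0.068) = 129.3333
P₀ = V_6/(1+r)^6 = 129.3333/(1+0.098)^6 = 73.8068

$73.81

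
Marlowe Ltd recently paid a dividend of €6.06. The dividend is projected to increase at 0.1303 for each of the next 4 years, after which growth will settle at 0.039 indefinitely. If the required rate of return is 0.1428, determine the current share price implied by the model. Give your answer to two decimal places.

€81.63

Two-stage DDM. Project D₁…D_4 at 0.1303, terminal growth 0.039, discount at r = 0.1428.
D_1 = 6.8496
D_2 = 7.7421
D_3 = 8.7509
D_4 = 9.8912
Terminal value at t=4: TV = D_5/(r−g) = 10.2769/(0.1428−0.039) = 99.0070
P₀ = 6.8496/(1+0.1428)^1 + 7.7421/(1+0.1428)^2 + 8.7509/(1+0.1428)^3 + 9.8912/(1+0.1428)^4 + 99.0070/(1+0.1428)^4 = 81.6320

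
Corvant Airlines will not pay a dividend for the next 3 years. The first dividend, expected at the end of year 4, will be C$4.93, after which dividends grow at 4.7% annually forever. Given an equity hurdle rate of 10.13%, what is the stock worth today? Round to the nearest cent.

C$67.97

Deferred-dividend DDM. At t=3 the remaining stream is a growing perpetuity with first payment D_4 = 4.93.
V_3 = D_4/(r−g) = 4.93/(0.1013−0.047) = 90.7919
P₀ = V_3/(1+r)^3 = 90.7919/(1+0.1013)^3 = 67.9720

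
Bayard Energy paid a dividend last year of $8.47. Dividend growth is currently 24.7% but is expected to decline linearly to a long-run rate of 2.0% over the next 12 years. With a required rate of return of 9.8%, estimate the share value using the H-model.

H-model: P₀ = D₀[(1+g_L) + H(g_S−g_L)]/(r−g_L), with H = 12/2 = 6.
P₀ = 8.47 × [(1+0.02) + 6×(0.247−0.02)] / (0.098−0.02)
   = 8.47 × 2.3820 / 0.078 = 258.6608

$258.66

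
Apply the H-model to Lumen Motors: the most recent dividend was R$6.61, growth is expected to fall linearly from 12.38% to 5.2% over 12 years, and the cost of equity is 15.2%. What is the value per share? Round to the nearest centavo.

R$98.01

H-model: P₀ = D₀[(1+g_L) + H(g_S−g_L)]/(r−g_L), with H = 12/2 = 6.
P₀ = 6.61 × [(1+0.052) + 6×(0.1238−0.052)] / (0.152−0.052)
   = 6.61 × 1.4828 / 0.1 = 98.0131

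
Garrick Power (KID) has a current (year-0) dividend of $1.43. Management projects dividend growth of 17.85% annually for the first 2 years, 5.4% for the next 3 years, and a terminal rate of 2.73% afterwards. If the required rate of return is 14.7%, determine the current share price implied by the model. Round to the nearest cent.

Three-stage DDM. Project D₁…D_5; terminal Gordon value at t=5 with g = 0.0273; discount at r = 0.147.
D_1 = 1.6853
D_2 = 1.9861
D_3 = 2.0933
D_4 = 2.2064
D_5 = 2.3255
TV_5 = 2.3890/(0.147−0.0273) = 19.9581
P₀ = Σ Dₜ/(1+r)ᵗ + TV_5/(1+r)^5 = 16.8654

$16.87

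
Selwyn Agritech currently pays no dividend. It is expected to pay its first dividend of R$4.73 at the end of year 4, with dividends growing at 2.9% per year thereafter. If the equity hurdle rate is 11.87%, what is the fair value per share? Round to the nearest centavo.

Deferred-dividend DDM. At t=3 the remaining stream is a growing perpetuity with first payment D_4 = 4.73.
V_3 = D_4/(r−g) = 4.73/(0.1187−0.029) = 52.7313
P₀ = V_3/(1+r)^3 = 52.7313/(1+0.1187)^3 = 37.6641

R$37.66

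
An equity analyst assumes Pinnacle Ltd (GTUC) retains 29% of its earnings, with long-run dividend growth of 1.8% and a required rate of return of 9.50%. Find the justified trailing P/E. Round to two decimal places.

9.39

Payout ratio b = 1 − 0.29 = 0.71.
Justified trailing P/E = b(1+g)/(r−g) = 0.71×(1+0.018)/(0.095−0.018) = 9.3868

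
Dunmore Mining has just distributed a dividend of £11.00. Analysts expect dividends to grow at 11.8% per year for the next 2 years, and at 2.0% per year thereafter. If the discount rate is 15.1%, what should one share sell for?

Two-stage DDM. Project D₁…D_2 at 0.118, terminal growth 0.02, discount at r = 0.151.
D_1 = 12.2980
D_2 = 13.7492
Terminal value at t=2: TV = D_3/(r−g) = 14.0241/(0.151−0.02) = 107.0546
P₀ = 12.2980/(1+0.151)^1 + 13.7492/(1+0.151)^2 + 107.0546/(1+0.151)^2 = 101.8709

£101.87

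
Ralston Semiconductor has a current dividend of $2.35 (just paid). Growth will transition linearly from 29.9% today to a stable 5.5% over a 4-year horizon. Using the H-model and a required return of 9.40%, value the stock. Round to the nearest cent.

H-model: P₀ = D₀[(1+g_L) + H(g_S−g_L)]/(r−g_L), with H = 4/2 = 2.
P₀ = 2.35 × [(1+0.055) + 2×(0.299−0.055)] / (0.094−0.055)
   = 2.35 × 1.5430 / 0.039 = 92.9756

$92.98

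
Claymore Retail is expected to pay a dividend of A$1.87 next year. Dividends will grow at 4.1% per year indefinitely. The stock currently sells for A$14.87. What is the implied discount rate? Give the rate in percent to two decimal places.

16.68%

Rearranging the constant-growth DDM: r = D₁/P₀ + g.
r = 1.8700 / 14.87 + 0.041 = 0.12576 + 0.041 = 0.16676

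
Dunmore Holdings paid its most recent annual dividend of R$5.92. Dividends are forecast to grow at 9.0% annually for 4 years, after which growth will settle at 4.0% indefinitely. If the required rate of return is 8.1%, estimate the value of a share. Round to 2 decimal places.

R$179.41

Two-stage DDM. Project D₁…D_4 at 0.09, terminal growth 0.04, discount at r = 0.081.
D_1 = 6.4528
D_2 = 7.0336
D_3 = 7.6666
D_4 = 8.3566
Terminal value at t=4: TV = D_5/(r−g) = 8.6908/(0.081−0.04) = 211.9714
P₀ = 6.4528/(1+0.081)^1 + 7.0336/(1+0.081)^2 + 7.6666/(1+0.081)^3 + 8.3566/(1+0.081)^4 + 211.9714/(1+0.081)^4 = 179.4065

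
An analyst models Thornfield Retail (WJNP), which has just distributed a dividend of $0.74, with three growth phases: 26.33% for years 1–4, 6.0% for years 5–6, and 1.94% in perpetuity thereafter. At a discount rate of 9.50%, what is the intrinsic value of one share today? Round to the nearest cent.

$23.35

Three-stage DDM. Project D₁…D_6; terminal Gordon value at t=6 with g = 0.0194; discount at r = 0.095.
D_1 = 0.9348
D_2 = 1.1810
D_3 = 1.4919
D_4 = 1.8848
D_5 = 1.9979
D_6 = 2.1177
TV_6 = 2.1588/(0.095−0.0194) = 28.5557
P₀ = Σ Dₜ/(1+r)ᵗ + TV_6/(1+r)^6 = 23.3493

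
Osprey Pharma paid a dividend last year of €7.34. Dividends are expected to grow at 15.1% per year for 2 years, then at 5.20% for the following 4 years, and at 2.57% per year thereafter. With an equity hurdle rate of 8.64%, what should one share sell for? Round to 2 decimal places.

€168.85

Three-stage DDM. Project D₁…D_6; terminal Gordon value at t=6 with g = 0.0257; discount at r = 0.0864.
D_1 = 8.4483
D_2 = 9.7240
D_3 = 10.2297
D_4 = 10.7616
D_5 = 11.3212
D_6 = 11.9099
TV_6 = 12.2160/(0.0864−0.0257) = 201.2525
P₀ = Σ Dₜ/(1+r)ᵗ + TV_6/(1+r)^6 = 168.8493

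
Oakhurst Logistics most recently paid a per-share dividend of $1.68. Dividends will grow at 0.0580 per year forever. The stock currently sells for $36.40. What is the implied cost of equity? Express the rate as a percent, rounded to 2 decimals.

10.68%

Rearranging the constant-growth DDM: r = D₁/P₀ + g.
D₁ = 1.68 × (1 + 0.058) = 1.7774.
r = 1.7774 / 36.40 + 0.058 = 0.04883 + 0.058 = 0.10683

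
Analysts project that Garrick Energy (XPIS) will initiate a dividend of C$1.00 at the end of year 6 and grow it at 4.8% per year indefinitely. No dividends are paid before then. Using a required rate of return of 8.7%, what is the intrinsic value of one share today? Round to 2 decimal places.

Deferred-dividend DDM. At t=5 the remaining stream is a growing perpetuity with first payment D_6 = 1.00.
V_5 = D_6/(r−g) = 1.00/(0.087−0.048) = 25.6410
P₀ = V_5/(1+r)^5 = 25.6410/(1+0.087)^5 = 16.8961

C$16.90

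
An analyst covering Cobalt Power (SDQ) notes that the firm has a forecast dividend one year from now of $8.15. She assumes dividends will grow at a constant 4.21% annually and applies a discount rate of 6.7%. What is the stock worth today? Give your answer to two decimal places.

Gordon growth model: P₀ = D₁/(r − g), with D₁ = 8.15 given directly.
P₀ = 8.1500 / (0.067 − 0.0421) = 8.1500 / 0.0249 = 327.3092

$327.31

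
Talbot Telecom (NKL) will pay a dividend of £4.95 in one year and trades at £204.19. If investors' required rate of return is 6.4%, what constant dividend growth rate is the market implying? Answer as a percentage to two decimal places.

From P₀ = D₁/(r − g), the implied growth is g = r − D₁/P₀.
g = 0.064 − 4.95/204.19 = 0.064 − 0.02424 = 0.03976

3.98%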